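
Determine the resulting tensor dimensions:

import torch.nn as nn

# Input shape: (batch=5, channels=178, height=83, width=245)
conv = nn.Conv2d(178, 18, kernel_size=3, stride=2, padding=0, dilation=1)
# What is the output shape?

Input shape: (5, 178, 83, 245)
Output shape: (5, 18, 41, 122)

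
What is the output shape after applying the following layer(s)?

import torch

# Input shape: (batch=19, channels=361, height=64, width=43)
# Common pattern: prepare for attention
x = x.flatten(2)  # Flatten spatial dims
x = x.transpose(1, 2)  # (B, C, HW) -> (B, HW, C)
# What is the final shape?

Input shape: (19, 361, 64, 43)
  -> after flatten(2): (19, 361, 2752)
Output shape: (19, 2752, 361)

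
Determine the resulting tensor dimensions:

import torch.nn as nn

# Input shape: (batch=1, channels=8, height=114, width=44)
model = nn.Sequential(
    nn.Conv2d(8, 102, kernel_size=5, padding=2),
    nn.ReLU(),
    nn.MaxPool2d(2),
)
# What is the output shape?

Input shape: (1, 8, 114, 44)
  -> after Conv2d: (1, 102, 114, 44)
  -> after ReLU: (1, 102, 114, 44)
Output shape: (1, 102, 57, 22)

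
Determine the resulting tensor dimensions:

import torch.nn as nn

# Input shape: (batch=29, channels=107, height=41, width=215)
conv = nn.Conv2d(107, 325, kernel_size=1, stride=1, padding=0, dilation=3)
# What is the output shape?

Input shape: (29, 107, 41, 215)
Output shape: (29, 325, 41, 215)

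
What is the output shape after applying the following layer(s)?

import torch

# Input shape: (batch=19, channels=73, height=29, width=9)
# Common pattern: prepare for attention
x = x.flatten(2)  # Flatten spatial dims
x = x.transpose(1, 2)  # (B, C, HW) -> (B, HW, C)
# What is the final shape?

Input shape: (19, 73, 29, 9)
  -> after flatten(2): (19, 73, 261)
Output shape: (19, 261, 73)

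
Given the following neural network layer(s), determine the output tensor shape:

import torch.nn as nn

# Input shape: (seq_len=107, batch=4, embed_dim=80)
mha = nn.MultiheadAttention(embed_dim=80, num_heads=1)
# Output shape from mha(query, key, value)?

Input shape: (107, 4, 80)
Output shape: (107, 4, 80)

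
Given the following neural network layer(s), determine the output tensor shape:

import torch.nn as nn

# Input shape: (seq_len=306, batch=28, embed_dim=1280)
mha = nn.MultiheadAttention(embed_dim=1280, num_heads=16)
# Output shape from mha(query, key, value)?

Input shape: (306, 28, 1280)
Output shape: (306, 28, 1280)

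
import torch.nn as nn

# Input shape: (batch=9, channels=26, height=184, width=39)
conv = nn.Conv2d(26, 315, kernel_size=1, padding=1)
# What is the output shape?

Input shape: (9, 26, 184, 39)
Output shape: (9, 315, 186, 41)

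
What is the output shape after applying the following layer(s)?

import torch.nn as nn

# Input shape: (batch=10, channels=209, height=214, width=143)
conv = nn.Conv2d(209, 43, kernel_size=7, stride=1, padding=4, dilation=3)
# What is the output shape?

Input shape: (10, 209, 214, 143)
Output shape: (10, 43, 204, 133)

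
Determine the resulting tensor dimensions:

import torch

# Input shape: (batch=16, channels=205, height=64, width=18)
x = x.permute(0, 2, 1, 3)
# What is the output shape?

Input shape: (16, 205, 64, 18)
Output shape: (16, 64, 205, 18)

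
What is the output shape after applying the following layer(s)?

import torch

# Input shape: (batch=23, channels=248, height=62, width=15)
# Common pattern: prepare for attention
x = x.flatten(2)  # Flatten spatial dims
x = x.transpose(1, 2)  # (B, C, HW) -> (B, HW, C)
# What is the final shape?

Input shape: (23, 248, 62, 15)
  -> after flatten(2): (23, 248, 930)
Output shape: (23, 930, 248)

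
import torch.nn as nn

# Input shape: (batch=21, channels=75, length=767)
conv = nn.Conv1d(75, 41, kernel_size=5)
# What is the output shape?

Input shape: (21, 75, 767)
Output shape: (21, 41, 763)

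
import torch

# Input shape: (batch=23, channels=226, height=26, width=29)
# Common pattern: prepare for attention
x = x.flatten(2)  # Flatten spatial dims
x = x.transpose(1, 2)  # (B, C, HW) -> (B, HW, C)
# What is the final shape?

Input shape: (23, 226, 26, 29)
  -> after flatten(2): (23, 226, 754)
Output shape: (23, 754, 226)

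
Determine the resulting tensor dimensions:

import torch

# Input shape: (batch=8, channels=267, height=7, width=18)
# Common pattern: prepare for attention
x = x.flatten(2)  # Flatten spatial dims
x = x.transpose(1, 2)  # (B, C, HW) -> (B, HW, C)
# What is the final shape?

Input shape: (8, 267, 7, 18)
  -> after flatten(2): (8, 267, 126)
Output shape: (8, 126, 267)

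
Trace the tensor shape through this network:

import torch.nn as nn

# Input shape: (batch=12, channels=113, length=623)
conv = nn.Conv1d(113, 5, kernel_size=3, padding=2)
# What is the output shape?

Input shape: (12, 113, 623)
Output shape: (12, 5, 625)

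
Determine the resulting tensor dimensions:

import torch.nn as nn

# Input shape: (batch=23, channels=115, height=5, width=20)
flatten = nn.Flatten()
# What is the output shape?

Input shape: (23, 115, 5, 20)
Output shape: (23, 11500)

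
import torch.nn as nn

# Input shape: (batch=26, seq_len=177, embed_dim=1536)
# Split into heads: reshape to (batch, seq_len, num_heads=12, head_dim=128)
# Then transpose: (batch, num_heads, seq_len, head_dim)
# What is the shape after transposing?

Input shape: (26, 177, 1536)
  -> after reshape: (26, 177, 12, 128)
Output shape: (26, 12, 177, 128)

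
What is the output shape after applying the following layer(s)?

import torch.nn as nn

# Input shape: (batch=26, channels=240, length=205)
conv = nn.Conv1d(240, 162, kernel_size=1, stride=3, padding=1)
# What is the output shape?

Input shape: (26, 240, 205)
Output shape: (26, 162, 69)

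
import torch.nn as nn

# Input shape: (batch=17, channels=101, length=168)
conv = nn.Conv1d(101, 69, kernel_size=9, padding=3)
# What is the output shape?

Input shape: (17, 101, 168)
Output shape: (17, 69, 166)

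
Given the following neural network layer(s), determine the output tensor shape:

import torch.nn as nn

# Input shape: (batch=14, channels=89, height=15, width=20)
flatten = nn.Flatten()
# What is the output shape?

Input shape: (14, 89, 15, 20)
Output shape: (14, 26700)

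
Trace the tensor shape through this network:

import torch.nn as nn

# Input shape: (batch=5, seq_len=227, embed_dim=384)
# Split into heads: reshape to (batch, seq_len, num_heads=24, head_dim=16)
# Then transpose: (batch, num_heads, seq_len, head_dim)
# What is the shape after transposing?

Input shape: (5, 227, 384)
  -> after reshape: (5, 227, 24, 16)
Output shape: (5, 24, 227, 16)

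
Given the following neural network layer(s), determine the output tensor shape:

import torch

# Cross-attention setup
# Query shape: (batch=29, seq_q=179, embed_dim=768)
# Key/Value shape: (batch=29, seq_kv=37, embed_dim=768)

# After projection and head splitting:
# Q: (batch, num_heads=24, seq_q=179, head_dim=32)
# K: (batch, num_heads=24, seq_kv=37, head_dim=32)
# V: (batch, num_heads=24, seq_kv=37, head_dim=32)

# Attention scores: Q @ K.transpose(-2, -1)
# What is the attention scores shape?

Input shape: (29, 179, 768)
Output shape: (29, 24, 179, 37)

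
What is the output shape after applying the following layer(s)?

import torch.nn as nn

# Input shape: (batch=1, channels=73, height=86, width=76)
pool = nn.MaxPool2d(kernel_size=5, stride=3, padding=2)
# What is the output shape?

Input shape: (1, 73, 86, 76)
Output shape: (1, 73, 29, 26)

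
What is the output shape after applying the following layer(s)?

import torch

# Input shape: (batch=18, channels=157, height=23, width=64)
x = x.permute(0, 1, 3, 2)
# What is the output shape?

Input shape: (18, 157, 23, 64)
Output shape: (18, 157, 64, 23)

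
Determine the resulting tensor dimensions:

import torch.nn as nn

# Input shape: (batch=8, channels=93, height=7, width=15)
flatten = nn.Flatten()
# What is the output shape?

Input shape: (8, 93, 7, 15)
Output shape: (8, 9765)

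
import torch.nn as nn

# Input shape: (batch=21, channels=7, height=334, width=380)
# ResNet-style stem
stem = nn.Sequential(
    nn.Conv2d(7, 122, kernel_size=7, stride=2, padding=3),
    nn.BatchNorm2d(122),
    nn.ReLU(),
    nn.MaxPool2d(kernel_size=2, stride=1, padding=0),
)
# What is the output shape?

Input shape: (21, 7, 334, 380)
  -> after Conv2d 7x7 stride=2: (21, 122, 167, 190)
Output shape: (21, 122, 166, 189)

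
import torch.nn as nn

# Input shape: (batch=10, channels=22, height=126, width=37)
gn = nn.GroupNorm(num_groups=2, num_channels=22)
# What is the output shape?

Input shape: (10, 22, 126, 37)
Output shape: (10, 22, 126, 37)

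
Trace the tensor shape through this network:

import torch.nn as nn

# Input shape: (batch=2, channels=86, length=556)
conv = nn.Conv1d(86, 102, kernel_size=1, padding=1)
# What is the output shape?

Input shape: (2, 86, 556)
Output shape: (2, 102, 558)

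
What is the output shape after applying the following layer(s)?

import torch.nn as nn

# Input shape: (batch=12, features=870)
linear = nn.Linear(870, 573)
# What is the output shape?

Input shape: (12, 870)
Output shape: (12, 573)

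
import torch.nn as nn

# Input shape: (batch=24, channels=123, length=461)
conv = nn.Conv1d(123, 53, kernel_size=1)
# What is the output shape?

Input shape: (24, 123, 461)
Output shape: (24, 53, 461)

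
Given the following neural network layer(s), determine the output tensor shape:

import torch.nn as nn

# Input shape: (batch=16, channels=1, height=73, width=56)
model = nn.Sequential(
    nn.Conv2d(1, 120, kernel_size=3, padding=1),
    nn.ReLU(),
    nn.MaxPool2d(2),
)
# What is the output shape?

Input shape: (16, 1, 73, 56)
  -> after Conv2d: (16, 120, 73, 56)
  -> after ReLU: (16, 120, 73, 56)
Output shape: (16, 120, 36, 28)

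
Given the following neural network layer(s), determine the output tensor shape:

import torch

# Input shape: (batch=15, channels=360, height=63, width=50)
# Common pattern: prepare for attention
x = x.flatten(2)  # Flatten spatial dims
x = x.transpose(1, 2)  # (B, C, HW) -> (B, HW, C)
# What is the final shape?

Input shape: (15, 360, 63, 50)
  -> after flatten(2): (15, 360, 3150)
Output shape: (15, 3150, 360)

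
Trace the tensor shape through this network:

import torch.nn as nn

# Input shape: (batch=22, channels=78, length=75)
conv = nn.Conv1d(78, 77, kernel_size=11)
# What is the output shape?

Input shape: (22, 78, 75)
Output shape: (22, 77, 65)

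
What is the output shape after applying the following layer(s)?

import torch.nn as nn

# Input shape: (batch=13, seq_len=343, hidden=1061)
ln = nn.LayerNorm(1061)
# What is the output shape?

Input shape: (13, 343, 1061)
Output shape: (13, 343, 1061)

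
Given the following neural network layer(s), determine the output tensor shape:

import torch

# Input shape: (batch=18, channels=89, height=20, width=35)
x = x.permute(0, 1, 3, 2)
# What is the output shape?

Input shape: (18, 89, 20, 35)
Output shape: (18, 89, 35, 20)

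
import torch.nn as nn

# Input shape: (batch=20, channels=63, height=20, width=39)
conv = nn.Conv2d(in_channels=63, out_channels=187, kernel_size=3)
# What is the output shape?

Input shape: (20, 63, 20, 39)
Output shape: (20, 187, 18, 37)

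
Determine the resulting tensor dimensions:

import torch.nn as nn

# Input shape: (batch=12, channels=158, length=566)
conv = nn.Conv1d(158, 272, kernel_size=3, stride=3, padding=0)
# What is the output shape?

Input shape: (12, 158, 566)
Output shape: (12, 272, 188)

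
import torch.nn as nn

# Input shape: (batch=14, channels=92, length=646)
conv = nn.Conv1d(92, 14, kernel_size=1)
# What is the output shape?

Input shape: (14, 92, 646)
Output shape: (14, 14, 646)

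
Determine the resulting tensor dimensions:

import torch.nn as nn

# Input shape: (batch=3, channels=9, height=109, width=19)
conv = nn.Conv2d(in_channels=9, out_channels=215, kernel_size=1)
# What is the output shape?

Input shape: (3, 9, 109, 19)
Output shape: (3, 215, 109, 19)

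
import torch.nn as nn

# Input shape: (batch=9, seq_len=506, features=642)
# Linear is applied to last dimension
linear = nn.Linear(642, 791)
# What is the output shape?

Input shape: (9, 506, 642)
Output shape: (9, 506, 791)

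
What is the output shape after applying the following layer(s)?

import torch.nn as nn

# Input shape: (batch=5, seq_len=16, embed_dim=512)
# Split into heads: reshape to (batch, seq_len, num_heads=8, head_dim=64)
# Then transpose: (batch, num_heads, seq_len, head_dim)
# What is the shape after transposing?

Input shape: (5, 16, 512)
  -> after reshape: (5, 16, 8, 64)
Output shape: (5, 8, 16, 64)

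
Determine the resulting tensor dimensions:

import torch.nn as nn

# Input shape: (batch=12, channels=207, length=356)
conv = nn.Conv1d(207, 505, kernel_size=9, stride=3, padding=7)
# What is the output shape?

Input shape: (12, 207, 356)
Output shape: (12, 505, 121)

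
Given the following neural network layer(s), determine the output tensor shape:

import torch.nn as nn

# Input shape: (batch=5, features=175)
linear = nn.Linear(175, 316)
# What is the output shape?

Input shape: (5, 175)
Output shape: (5, 316)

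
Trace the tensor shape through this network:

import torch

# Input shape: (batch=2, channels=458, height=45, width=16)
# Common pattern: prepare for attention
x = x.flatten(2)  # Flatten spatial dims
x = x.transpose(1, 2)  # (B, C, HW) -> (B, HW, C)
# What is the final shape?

Input shape: (2, 458, 45, 16)
  -> after flatten(2): (2, 458, 720)
Output shape: (2, 720, 458)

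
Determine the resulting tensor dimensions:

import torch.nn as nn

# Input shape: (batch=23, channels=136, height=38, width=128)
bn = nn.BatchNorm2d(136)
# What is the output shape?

Input shape: (23, 136, 38, 128)
Output shape: (23, 136, 38, 128)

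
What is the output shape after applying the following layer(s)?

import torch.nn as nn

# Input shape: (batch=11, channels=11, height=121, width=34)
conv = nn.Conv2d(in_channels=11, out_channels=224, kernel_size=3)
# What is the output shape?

Input shape: (11, 11, 121, 34)
Output shape: (11, 224, 119, 32)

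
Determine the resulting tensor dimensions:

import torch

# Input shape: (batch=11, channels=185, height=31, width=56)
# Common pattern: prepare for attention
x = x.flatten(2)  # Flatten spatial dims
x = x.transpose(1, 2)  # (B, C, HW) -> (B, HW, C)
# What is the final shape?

Input shape: (11, 185, 31, 56)
  -> after flatten(2): (11, 185, 1736)
Output shape: (11, 1736, 185)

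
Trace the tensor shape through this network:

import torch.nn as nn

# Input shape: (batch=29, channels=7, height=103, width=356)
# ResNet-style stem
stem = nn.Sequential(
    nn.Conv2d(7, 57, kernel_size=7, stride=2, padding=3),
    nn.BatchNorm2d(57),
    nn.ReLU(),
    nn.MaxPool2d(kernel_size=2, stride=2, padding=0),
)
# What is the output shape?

Input shape: (29, 7, 103, 356)
  -> after Conv2d 7x7 stride=2: (29, 57, 52, 178)
Output shape: (29, 57, 26, 89)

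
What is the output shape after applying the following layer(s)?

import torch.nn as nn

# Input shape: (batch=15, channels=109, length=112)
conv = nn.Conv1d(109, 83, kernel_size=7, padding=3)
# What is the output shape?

Input shape: (15, 109, 112)
Output shape: (15, 83, 112)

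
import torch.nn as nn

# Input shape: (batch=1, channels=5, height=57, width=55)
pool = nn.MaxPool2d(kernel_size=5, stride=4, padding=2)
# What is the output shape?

Input shape: (1, 5, 57, 55)
Output shape: (1, 5, 15, 14)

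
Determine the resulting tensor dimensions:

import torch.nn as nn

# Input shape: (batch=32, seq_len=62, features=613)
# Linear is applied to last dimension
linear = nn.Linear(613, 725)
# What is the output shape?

Input shape: (32, 62, 613)
Output shape: (32, 62, 725)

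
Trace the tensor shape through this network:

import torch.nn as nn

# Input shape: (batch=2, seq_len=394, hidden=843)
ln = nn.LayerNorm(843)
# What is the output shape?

Input shape: (2, 394, 843)
Output shape: (2, 394, 843)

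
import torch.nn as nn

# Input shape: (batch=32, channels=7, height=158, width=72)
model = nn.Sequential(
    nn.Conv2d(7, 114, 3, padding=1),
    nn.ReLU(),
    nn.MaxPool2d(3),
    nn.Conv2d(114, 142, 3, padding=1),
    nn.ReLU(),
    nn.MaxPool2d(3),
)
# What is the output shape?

Input shape: (32, 7, 158, 72)
  -> after first Conv2d: (32, 114, 158, 72)
  -> after first MaxPool2d: (32, 114, 52, 24)
  -> after second Conv2d: (32, 142, 52, 24)
Output shape: (32, 142, 17, 8)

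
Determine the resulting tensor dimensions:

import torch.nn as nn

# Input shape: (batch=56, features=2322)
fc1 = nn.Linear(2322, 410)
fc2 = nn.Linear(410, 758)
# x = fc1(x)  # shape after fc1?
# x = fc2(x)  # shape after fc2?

Input shape: (56, 2322)
  -> after fc1: (56, 410)
Output shape: (56, 758)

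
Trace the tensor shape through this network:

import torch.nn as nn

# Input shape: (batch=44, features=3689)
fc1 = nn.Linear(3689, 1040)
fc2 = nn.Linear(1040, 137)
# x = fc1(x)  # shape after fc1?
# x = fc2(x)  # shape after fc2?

Input shape: (44, 3689)
  -> after fc1: (44, 1040)
Output shape: (44, 137)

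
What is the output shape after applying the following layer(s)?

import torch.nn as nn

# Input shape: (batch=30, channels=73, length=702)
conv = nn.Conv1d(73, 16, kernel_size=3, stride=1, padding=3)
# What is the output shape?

Input shape: (30, 73, 702)
Output shape: (30, 16, 706)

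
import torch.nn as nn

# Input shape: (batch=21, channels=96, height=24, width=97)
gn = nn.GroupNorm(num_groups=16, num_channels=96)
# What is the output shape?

Input shape: (21, 96, 24, 97)
Output shape: (21, 96, 24, 97)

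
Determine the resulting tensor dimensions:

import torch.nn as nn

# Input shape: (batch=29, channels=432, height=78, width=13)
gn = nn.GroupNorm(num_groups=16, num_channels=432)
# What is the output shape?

Input shape: (29, 432, 78, 13)
Output shape: (29, 432, 78, 13)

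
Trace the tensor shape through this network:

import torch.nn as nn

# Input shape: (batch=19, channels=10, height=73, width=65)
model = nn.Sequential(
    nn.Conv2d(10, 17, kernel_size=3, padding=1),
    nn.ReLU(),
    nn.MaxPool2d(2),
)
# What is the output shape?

Input shape: (19, 10, 73, 65)
  -> after Conv2d: (19, 17, 73, 65)
  -> after ReLU: (19, 17, 73, 65)
Output shape: (19, 17, 36, 32)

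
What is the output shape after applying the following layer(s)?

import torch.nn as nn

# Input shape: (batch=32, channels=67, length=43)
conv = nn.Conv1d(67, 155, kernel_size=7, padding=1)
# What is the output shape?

Input shape: (32, 67, 43)
Output shape: (32, 155, 39)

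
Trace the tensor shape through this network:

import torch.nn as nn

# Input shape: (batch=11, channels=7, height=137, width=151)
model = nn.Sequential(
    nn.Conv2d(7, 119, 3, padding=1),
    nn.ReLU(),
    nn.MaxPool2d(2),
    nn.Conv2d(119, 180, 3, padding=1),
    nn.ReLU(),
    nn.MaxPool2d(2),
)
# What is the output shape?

Input shape: (11, 7, 137, 151)
  -> after first Conv2d: (11, 119, 137, 151)
  -> after first MaxPool2d: (11, 119, 68, 75)
  -> after second Conv2d: (11, 180, 68, 75)
Output shape: (11, 180, 34, 37)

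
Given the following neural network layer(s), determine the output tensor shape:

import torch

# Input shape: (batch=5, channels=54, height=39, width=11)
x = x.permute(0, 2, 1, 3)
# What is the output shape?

Input shape: (5, 54, 39, 11)
Output shape: (5, 39, 54, 11)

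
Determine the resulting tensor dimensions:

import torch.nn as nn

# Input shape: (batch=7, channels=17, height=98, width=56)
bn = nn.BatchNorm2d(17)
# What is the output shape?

Input shape: (7, 17, 98, 56)
Output shape: (7, 17, 98, 56)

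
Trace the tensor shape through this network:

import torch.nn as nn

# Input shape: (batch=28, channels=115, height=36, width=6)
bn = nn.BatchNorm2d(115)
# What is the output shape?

Input shape: (28, 115, 36, 6)
Output shape: (28, 115, 36, 6)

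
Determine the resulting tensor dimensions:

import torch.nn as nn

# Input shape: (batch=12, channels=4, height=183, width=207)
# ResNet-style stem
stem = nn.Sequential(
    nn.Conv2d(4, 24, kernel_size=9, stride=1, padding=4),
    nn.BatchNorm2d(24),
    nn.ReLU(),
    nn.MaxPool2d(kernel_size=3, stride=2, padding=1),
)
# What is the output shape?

Input shape: (12, 4, 183, 207)
  -> after Conv2d 9x9 stride=1: (12, 24, 183, 207)
Output shape: (12, 24, 92, 104)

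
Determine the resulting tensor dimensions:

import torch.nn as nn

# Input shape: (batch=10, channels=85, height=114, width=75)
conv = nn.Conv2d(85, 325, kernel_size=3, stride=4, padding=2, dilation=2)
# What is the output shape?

Input shape: (10, 85, 114, 75)
Output shape: (10, 325, 29, 19)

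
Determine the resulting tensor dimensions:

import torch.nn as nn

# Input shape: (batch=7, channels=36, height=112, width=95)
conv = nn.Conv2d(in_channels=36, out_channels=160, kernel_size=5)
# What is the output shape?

Input shape: (7, 36, 112, 95)
Output shape: (7, 160, 108, 91)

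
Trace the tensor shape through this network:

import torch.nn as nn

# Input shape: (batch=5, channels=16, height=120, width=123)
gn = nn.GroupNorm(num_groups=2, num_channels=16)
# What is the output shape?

Input shape: (5, 16, 120, 123)
Output shape: (5, 16, 120, 123)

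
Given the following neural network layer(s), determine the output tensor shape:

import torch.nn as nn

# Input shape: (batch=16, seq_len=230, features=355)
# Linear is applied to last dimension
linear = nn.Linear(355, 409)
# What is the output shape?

Input shape: (16, 230, 355)
Output shape: (16, 230, 409)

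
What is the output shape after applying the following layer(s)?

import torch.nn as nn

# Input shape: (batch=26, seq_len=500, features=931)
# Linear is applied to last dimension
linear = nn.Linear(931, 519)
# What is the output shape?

Input shape: (26, 500, 931)
Output shape: (26, 500, 519)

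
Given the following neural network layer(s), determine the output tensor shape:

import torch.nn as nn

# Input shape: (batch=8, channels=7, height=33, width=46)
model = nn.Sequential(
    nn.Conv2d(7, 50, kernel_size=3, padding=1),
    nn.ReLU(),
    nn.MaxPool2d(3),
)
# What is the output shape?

Input shape: (8, 7, 33, 46)
  -> after Conv2d: (8, 50, 33, 46)
  -> after ReLU: (8, 50, 33, 46)
Output shape: (8, 50, 11, 15)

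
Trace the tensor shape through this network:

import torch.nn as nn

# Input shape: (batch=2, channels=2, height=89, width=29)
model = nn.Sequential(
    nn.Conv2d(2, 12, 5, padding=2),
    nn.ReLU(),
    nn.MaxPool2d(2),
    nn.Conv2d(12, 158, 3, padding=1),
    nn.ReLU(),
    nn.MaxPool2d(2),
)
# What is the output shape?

Input shape: (2, 2, 89, 29)
  -> after first Conv2d: (2, 12, 89, 29)
  -> after first MaxPool2d: (2, 12, 44, 14)
  -> after second Conv2d: (2, 158, 44, 14)
Output shape: (2, 158, 22, 7)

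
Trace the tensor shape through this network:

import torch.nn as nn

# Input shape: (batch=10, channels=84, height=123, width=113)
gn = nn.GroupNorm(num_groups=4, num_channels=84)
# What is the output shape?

Input shape: (10, 84, 123, 113)
Output shape: (10, 84, 123, 113)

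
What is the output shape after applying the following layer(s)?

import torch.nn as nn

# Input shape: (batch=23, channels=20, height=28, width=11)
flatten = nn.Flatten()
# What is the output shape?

Input shape: (23, 20, 28, 11)
Output shape: (23, 6160)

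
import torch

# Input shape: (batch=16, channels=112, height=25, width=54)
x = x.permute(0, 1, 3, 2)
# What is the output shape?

Input shape: (16, 112, 25, 54)
Output shape: (16, 112, 54, 25)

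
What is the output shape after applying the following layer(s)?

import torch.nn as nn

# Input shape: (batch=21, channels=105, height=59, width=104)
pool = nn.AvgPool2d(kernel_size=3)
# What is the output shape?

Input shape: (21, 105, 59, 104)
Output shape: (21, 105, 19, 34)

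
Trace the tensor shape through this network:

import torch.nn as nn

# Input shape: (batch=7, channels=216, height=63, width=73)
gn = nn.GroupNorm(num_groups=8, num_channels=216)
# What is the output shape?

Input shape: (7, 216, 63, 73)
Output shape: (7, 216, 63, 73)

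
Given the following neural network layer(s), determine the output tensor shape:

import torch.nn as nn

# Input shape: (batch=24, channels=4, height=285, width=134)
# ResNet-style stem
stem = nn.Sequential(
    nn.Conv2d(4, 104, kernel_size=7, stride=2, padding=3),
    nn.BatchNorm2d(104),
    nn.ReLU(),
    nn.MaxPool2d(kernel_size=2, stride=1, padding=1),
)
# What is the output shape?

Input shape: (24, 4, 285, 134)
  -> after Conv2d 7x7 stride=2: (24, 104, 143, 67)
Output shape: (24, 104, 144, 68)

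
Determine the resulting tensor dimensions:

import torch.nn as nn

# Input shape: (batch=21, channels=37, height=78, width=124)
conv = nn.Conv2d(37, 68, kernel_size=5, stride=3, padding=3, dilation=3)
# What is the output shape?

Input shape: (21, 37, 78, 124)
Output shape: (21, 68, 24, 40)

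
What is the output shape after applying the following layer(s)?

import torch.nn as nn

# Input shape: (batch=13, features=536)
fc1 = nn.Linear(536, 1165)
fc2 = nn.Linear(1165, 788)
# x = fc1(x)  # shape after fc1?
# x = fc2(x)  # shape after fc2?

Input shape: (13, 536)
  -> after fc1: (13, 1165)
Output shape: (13, 788)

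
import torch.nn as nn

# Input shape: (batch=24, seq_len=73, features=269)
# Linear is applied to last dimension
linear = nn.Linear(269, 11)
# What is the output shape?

Input shape: (24, 73, 269)
Output shape: (24, 73, 11)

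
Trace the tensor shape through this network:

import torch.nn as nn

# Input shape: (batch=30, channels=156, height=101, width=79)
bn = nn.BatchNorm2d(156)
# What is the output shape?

Input shape: (30, 156, 101, 79)
Output shape: (30, 156, 101, 79)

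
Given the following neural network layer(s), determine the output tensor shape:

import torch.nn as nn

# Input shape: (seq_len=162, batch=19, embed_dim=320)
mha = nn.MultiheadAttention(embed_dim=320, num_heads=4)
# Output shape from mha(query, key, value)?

Input shape: (162, 19, 320)
Output shape: (162, 19, 320)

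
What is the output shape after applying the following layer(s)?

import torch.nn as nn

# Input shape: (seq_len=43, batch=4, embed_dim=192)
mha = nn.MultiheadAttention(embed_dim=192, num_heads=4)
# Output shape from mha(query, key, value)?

Input shape: (43, 4, 192)
Output shape: (43, 4, 192)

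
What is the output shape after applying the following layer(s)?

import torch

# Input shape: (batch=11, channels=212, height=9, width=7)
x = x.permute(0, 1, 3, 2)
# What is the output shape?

Input shape: (11, 212, 9, 7)
Output shape: (11, 212, 7, 9)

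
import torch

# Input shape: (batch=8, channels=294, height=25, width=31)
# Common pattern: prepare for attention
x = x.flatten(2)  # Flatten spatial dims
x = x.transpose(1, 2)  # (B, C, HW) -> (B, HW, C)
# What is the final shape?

Input shape: (8, 294, 25, 31)
  -> after flatten(2): (8, 294, 775)
Output shape: (8, 775, 294)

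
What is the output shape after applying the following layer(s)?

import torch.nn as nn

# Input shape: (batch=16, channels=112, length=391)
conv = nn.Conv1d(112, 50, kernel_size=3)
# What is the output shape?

Input shape: (16, 112, 391)
Output shape: (16, 50, 389)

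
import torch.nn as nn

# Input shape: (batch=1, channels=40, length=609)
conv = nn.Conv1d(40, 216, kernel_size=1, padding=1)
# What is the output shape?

Input shape: (1, 40, 609)
Output shape: (1, 216, 611)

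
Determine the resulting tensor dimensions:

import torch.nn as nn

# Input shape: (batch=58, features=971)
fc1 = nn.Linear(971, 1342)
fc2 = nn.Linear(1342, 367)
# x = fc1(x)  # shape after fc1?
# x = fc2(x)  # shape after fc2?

Input shape: (58, 971)
  -> after fc1: (58, 1342)
Output shape: (58, 367)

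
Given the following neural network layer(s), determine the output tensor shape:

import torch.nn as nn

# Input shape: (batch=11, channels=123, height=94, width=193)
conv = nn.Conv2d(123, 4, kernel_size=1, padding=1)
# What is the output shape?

Input shape: (11, 123, 94, 193)
Output shape: (11, 4, 96, 195)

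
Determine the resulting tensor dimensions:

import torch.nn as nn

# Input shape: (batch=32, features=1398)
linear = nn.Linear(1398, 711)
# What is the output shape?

Input shape: (32, 1398)
Output shape: (32, 711)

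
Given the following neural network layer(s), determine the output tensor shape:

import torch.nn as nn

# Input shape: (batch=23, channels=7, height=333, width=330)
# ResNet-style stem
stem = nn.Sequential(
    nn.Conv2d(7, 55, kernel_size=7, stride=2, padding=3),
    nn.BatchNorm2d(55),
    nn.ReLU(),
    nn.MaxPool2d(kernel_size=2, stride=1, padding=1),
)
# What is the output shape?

Input shape: (23, 7, 333, 330)
  -> after Conv2d 7x7 stride=2: (23, 55, 167, 165)
Output shape: (23, 55, 168, 166)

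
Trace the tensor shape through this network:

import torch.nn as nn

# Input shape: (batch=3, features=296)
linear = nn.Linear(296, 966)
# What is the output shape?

Input shape: (3, 296)
Output shape: (3, 966)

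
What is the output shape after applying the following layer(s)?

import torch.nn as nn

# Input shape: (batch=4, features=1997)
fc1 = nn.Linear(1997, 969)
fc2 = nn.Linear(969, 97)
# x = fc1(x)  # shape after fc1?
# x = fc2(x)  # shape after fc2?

Input shape: (4, 1997)
  -> after fc1: (4, 969)
Output shape: (4, 97)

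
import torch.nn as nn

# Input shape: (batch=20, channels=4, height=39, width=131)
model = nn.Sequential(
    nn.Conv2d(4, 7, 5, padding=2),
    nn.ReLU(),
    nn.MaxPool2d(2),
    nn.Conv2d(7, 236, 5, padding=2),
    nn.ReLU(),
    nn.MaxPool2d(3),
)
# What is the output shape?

Input shape: (20, 4, 39, 131)
  -> after first Conv2d: (20, 7, 39, 131)
  -> after first MaxPool2d: (20, 7, 19, 65)
  -> after second Conv2d: (20, 236, 19, 65)
Output shape: (20, 236, 6, 21)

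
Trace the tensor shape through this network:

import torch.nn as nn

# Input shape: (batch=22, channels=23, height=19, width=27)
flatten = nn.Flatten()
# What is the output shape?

Input shape: (22, 23, 19, 27)
Output shape: (22, 11799)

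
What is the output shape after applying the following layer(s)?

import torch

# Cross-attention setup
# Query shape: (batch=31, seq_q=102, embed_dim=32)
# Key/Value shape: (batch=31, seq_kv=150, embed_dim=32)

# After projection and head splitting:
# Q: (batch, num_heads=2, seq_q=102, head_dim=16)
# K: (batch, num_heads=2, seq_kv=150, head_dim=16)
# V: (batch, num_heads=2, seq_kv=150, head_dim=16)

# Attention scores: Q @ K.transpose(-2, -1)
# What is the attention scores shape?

Input shape: (31, 102, 32)
Output shape: (31, 2, 102, 150)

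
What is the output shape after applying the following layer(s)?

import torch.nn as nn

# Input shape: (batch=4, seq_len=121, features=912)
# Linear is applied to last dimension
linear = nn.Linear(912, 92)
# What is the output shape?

Input shape: (4, 121, 912)
Output shape: (4, 121, 92)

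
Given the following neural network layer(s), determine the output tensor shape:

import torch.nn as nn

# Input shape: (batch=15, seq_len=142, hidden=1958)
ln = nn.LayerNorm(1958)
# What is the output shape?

Input shape: (15, 142, 1958)
Output shape: (15, 142, 1958)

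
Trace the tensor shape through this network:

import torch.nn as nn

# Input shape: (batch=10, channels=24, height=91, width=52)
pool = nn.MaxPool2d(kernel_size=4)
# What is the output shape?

Input shape: (10, 24, 91, 52)
Output shape: (10, 24, 22, 13)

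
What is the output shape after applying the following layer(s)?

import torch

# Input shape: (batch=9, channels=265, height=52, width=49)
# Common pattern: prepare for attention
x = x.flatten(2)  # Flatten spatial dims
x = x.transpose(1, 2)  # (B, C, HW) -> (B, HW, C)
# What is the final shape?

Input shape: (9, 265, 52, 49)
  -> after flatten(2): (9, 265, 2548)
Output shape: (9, 2548, 265)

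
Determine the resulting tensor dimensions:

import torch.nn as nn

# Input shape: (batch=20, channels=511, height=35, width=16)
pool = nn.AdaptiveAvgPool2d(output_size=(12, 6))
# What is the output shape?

Input shape: (20, 511, 35, 16)
Output shape: (20, 511, 12, 6)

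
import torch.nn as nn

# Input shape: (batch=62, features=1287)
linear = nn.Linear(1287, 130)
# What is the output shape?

Input shape: (62, 1287)
Output shape: (62, 130)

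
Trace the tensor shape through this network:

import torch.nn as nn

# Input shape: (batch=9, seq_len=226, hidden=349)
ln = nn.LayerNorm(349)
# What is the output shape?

Input shape: (9, 226, 349)
Output shape: (9, 226, 349)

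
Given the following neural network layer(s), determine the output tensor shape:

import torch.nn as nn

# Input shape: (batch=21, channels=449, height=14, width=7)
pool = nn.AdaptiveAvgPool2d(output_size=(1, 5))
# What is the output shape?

Input shape: (21, 449, 14, 7)
Output shape: (21, 449, 1, 5)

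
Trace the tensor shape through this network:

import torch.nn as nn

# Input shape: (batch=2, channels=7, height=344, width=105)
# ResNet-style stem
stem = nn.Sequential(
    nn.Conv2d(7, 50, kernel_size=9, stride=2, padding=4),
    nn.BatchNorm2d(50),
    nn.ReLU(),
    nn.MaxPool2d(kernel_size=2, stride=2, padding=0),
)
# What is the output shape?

Input shape: (2, 7, 344, 105)
  -> after Conv2d 9x9 stride=2: (2, 50, 172, 53)
Output shape: (2, 50, 86, 26)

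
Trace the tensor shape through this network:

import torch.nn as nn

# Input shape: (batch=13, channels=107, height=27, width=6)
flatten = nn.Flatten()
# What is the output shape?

Input shape: (13, 107, 27, 6)
Output shape: (13, 17334)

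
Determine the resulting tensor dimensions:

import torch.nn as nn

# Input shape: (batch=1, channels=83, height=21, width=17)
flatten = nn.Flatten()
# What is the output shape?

Input shape: (1, 83, 21, 17)
Output shape: (1, 29631)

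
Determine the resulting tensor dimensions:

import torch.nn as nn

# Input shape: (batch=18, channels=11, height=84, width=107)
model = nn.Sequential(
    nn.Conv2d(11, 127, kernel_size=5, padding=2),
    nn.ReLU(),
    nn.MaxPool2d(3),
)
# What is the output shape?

Input shape: (18, 11, 84, 107)
  -> after Conv2d: (18, 127, 84, 107)
  -> after ReLU: (18, 127, 84, 107)
Output shape: (18, 127, 28, 35)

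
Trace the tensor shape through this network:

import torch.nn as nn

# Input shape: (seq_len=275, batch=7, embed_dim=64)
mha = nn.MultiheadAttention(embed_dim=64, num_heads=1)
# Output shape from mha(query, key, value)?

Input shape: (275, 7, 64)
Output shape: (275, 7, 64)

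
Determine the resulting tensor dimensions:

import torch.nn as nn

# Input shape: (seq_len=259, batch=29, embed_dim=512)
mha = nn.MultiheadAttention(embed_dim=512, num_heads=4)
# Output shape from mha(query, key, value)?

Input shape: (259, 29, 512)
Output shape: (259, 29, 512)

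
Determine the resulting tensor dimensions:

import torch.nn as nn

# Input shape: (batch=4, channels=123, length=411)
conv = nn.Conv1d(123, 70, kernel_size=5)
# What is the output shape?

Input shape: (4, 123, 411)
Output shape: (4, 70, 407)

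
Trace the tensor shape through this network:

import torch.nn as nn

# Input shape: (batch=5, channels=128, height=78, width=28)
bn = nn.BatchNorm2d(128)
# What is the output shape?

Input shape: (5, 128, 78, 28)
Output shape: (5, 128, 78, 28)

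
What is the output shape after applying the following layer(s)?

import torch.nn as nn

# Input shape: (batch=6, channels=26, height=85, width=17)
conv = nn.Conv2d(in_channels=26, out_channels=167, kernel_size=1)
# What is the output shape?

Input shape: (6, 26, 85, 17)
Output shape: (6, 167, 85, 17)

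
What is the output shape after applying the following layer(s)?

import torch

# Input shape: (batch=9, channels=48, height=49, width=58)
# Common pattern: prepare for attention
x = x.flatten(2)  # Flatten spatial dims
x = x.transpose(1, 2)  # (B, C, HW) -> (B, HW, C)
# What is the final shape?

Input shape: (9, 48, 49, 58)
  -> after flatten(2): (9, 48, 2842)
Output shape: (9, 2842, 48)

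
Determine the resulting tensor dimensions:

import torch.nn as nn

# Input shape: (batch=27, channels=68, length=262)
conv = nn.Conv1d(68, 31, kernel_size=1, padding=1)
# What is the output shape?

Input shape: (27, 68, 262)
Output shape: (27, 31, 264)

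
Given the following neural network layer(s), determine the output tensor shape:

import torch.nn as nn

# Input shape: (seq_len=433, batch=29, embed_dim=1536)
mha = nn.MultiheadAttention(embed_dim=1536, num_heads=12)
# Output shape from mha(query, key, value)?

Input shape: (433, 29, 1536)
Output shape: (433, 29, 1536)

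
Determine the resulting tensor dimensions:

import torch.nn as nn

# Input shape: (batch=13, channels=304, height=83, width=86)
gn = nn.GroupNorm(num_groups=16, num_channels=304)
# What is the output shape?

Input shape: (13, 304, 83, 86)
Output shape: (13, 304, 83, 86)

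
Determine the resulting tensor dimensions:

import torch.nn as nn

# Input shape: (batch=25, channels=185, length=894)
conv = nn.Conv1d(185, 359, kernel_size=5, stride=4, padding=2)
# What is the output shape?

Input shape: (25, 185, 894)
Output shape: (25, 359, 224)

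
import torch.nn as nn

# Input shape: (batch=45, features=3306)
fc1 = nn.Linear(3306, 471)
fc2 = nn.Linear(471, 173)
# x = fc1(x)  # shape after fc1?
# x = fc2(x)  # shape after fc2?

Input shape: (45, 3306)
  -> after fc1: (45, 471)
Output shape: (45, 173)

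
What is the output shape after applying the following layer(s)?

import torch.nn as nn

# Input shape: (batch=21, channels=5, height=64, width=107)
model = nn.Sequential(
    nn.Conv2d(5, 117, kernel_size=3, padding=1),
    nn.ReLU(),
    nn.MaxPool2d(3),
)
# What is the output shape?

Input shape: (21, 5, 64, 107)
  -> after Conv2d: (21, 117, 64, 107)
  -> after ReLU: (21, 117, 64, 107)
Output shape: (21, 117, 21, 35)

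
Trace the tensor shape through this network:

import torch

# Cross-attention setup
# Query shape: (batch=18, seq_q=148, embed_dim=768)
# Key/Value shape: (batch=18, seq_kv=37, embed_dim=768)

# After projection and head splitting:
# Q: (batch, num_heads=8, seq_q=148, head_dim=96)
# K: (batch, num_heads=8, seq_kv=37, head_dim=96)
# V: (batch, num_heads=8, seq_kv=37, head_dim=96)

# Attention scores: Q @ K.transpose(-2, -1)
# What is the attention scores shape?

Input shape: (18, 148, 768)
Output shape: (18, 8, 148, 37)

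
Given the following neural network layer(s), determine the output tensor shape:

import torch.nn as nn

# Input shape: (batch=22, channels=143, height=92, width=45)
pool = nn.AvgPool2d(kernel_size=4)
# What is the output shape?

Input shape: (22, 143, 92, 45)
Output shape: (22, 143, 23, 11)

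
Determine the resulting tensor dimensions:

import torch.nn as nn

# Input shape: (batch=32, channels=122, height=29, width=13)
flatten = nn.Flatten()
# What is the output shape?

Input shape: (32, 122, 29, 13)
Output shape: (32, 45994)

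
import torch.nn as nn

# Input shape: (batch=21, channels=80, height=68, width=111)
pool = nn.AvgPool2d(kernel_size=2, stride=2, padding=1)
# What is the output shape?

Input shape: (21, 80, 68, 111)
Output shape: (21, 80, 35, 56)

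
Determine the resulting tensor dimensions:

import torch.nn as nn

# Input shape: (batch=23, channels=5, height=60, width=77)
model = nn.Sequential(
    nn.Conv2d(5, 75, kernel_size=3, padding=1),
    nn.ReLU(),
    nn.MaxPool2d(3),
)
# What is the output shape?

Input shape: (23, 5, 60, 77)
  -> after Conv2d: (23, 75, 60, 77)
  -> after ReLU: (23, 75, 60, 77)
Output shape: (23, 75, 20, 25)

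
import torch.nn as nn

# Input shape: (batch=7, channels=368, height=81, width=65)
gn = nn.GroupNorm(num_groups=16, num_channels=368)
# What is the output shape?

Input shape: (7, 368, 81, 65)
Output shape: (7, 368, 81, 65)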